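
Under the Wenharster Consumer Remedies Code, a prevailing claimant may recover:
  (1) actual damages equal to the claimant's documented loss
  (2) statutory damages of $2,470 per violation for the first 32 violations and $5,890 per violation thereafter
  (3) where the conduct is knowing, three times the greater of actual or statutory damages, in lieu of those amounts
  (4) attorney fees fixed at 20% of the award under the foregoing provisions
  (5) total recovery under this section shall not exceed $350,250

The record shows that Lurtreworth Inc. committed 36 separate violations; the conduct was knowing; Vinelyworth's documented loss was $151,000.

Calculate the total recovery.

$350,250

First 32 violations: 32 × $2,470 = $79,040
Remaining violations: (36 − 32) × $5,890 = $23,560
Statutory damages: $79,040 + $23,560 = $102,600
Greater of actual damages ($151,000) or statutory damages ($102,600): $151,000
Trebled: 3 × $151,000 = $453,000
Attorney fees: 20% of $453,000 = $90,600
Total before cap: $453,000 + $90,600 = $543,600
Cap at $350,250: $543,600 exceeds the cap → $350,250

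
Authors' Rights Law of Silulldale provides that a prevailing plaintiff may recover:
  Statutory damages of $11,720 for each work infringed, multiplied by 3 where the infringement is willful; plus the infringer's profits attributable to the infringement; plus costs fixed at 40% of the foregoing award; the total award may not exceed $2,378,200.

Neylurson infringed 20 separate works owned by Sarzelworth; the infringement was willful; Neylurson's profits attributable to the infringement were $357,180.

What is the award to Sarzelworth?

Statutory damages: 20 × $11,720 = $234,400
Trebled: 3 × $234,400 = $703,200
Combined award: $703,200 + $357,180 = $1,060,380
Costs: 40% of $1,060,380 = $424,152
Award plus costs: $1,060,380 + $424,152 = $1,484,532
Cap at $2,378,200: $1,484,532 is within the cap, no reduction.

Award: $1,484,532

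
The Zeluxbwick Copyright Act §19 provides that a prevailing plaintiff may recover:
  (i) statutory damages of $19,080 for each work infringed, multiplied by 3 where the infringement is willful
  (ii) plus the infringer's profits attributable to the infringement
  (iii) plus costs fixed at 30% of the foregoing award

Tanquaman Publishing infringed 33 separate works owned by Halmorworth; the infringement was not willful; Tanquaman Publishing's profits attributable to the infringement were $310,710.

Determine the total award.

$1,222,455

Statutory damages: 33 × $19,080 = $629,640
Infringement not willful: no ×3 enhancement.
Combined award: $629,640 + $310,710 = $940,350
Costs: 30% of $940,350 = $282,105
Award plus costs: $940,350 + $282,105 = $1,222,455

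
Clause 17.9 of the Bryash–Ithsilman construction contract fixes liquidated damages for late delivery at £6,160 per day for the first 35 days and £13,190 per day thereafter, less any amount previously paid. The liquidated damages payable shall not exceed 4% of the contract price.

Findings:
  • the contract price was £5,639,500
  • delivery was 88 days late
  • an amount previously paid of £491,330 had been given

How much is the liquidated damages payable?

First 35 days: 35 × £6,160 = £215,600
Remaining days: (88 − 35) × £13,190 = £699,070
Accrued per-day damages: £215,600 + £699,070 = £914,670
Less amount previously paid: £914,670 − £491,330 = £423,340
Cap: 4% of £5,639,500 = £225,580
Cap at £225,580: £423,340 exceeds the cap → £225,580

£225,580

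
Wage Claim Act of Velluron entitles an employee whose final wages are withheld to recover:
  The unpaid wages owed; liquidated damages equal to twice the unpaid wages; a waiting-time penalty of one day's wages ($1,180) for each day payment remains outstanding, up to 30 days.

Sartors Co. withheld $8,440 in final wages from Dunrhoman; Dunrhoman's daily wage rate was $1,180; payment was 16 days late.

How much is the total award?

$44,200

Doubled: 2 × $8,440 = $16,880
Penalty days: min(16, 30) = 16
Waiting-time penalty: 16 × $1,180 = $18,880
Total award: $8,440 + $16,880 + $18,880 = $44,200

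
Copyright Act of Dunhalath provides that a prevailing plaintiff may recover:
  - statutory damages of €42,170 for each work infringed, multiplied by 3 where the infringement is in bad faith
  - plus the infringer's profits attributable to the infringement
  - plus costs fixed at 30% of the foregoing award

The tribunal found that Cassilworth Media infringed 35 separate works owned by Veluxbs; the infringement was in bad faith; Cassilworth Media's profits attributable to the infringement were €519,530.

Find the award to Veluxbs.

Award: €6,431,594

Statutory damages: 35 × €42,170 = €1,475,950
Trebled: 3 × €1,475,950 = €4,427,850
Combined award: €4,427,850 + €519,530 = €4,947,380
Costs: 30% of €4,947,380 = €1,484,214
Award plus costs: €4,947,380 + €1,484,214 = €6,431,594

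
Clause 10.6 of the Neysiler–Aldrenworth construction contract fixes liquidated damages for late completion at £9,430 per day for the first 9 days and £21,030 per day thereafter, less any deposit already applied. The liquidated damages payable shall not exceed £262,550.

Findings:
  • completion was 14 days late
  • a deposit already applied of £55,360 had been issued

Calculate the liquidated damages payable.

£134,660

First 9 days: 9 × £9,430 = £84,870
Remaining days: (14 − 9) × £21,030 = £105,150
Accrued per-day damages: £84,870 + £105,150 = £190,020
Less deposit already applied: £190,020 − £55,360 = £134,660
Cap at £262,550: £134,660 is within the cap, no reduction.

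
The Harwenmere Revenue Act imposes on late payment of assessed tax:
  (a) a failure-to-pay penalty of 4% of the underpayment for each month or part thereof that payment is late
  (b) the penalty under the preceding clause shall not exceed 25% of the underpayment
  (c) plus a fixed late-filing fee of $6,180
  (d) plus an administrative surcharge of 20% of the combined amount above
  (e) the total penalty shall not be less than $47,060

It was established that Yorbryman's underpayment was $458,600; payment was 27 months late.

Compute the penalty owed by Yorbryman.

Accrued rate: 4% × 27 = 108%, capped at 25% → 25%
Failure-to-pay penalty: 25% of $458,600 = $114,650
Penalty before surcharge: $114,650 + $6,180 = $120,830
Administrative surcharge: 20% of $120,830 = $24,166
Total penalty: $120,830 + $24,166 = $144,996
Minimum $47,060: $144,996 meets the minimum, no increase.

$144,996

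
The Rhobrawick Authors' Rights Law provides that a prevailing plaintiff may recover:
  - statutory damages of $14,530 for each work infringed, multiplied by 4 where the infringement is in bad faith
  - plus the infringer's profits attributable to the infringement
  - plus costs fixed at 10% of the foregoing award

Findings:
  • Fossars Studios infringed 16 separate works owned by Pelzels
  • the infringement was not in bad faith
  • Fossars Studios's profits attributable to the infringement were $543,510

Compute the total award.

$853,589

Statutory damages: 16 × $14,530 = $232,480
Infringement not in bad faith: no ×4 enhancement.
Combined award: $232,480 + $543,510 = $775,990
Costs: 10% of $775,990 = $77,599
Award plus costs: $775,990 + $77,599 = $853,589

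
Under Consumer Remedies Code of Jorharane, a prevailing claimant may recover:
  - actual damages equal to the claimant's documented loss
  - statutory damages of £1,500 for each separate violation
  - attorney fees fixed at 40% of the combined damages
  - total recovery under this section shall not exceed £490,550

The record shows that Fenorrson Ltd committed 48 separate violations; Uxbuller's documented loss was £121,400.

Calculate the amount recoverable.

£270,760

Statutory damages: 48 × £1,500 = £72,000
Combined damages: £121,400 + £72,000 = £193,400
Attorney fees: 40% of £193,400 = £77,360
Total before cap: £193,400 + £77,360 = £270,760
Cap at £490,550: £270,760 is within the cap, no reduction.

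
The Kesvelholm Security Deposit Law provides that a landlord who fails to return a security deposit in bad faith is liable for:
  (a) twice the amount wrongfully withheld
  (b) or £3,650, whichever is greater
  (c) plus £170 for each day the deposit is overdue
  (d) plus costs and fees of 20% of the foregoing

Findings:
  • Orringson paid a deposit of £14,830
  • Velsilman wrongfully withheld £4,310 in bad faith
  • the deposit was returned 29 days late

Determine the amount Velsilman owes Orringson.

£16,260

Doubled: 2 × £4,310 = £8,620
Minimum £3,650: £8,620 meets the minimum, no increase.
Late-return penalty: 29 × £170 = £4,930
Damages plus late penalty: £8,620 + £4,930 = £13,550
Costs and fees: 20% of £13,550 = £2,710
Total recovery: £13,550 + £2,710 = £16,260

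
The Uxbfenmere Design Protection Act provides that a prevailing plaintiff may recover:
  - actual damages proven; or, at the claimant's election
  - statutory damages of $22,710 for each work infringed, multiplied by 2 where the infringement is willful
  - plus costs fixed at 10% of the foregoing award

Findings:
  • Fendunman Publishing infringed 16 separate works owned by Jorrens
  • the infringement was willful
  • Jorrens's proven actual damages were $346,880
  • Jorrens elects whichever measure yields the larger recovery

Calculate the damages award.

$799,392

Statutory damages: 16 × $22,710 = $363,360
Doubled: 2 × $363,360 = $726,720
Greater of actual damages ($346,880) or enhanced statutory damages ($726,720): $726,720
Costs: 10% of $726,720 = $72,672
Award plus costs: $726,720 + $72,672 = $799,392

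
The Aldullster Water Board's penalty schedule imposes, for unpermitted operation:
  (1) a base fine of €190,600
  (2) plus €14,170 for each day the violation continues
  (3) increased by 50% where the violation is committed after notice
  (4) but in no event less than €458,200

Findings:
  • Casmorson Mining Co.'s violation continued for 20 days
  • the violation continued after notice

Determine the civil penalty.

€711,000

Per-day component: 20 × €14,170 = €283,400
Base plus per-day: €190,600 + €283,400 = €474,000
Enhancement: 50% of €474,000 = €237,000
Enhanced fine: €474,000 + €237,000 = €711,000
Minimum €458,200: €711,000 meets the minimum, no increase.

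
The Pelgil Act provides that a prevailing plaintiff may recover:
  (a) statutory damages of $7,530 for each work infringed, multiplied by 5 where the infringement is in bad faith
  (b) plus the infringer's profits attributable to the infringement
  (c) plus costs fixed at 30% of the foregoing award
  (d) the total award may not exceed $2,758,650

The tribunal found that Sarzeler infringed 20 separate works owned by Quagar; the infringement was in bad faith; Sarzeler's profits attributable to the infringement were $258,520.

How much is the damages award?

$1,314,976

Statutory damages: 20 × $7,530 = $150,600
Multiplied by 5: 5 × $150,600 = $753,000
Combined award: $753,000 + $258,520 = $1,011,520
Costs: 30% of $1,011,520 = $303,456
Award plus costs: $1,011,520 + $303,456 = $1,314,976
Cap at $2,758,650: $1,314,976 is within the cap, no reduction.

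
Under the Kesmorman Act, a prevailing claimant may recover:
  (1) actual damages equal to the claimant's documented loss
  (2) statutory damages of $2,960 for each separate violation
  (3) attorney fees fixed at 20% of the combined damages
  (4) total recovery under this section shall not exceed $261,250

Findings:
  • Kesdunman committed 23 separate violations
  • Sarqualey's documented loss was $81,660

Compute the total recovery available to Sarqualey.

Statutory damages: 23 × $2,960 = $68,080
Combined damages: $81,660 + $68,080 = $149,740
Attorney fees: 20% of $149,740 = $29,948
Total before cap: $149,740 + $29,948 = $179,688
Cap at $261,250: $179,688 is within the cap, no reduction.

$179,688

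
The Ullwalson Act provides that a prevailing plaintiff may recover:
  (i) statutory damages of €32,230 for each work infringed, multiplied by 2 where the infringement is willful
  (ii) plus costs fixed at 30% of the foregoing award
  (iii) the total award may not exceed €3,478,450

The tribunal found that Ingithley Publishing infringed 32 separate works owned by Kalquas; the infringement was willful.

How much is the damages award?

€2,681,536

Statutory damages: 32 × €32,230 = €1,031,360
Doubled: 2 × €1,031,360 = €2,062,720
Costs: 30% of €2,062,720 = €618,816
Award plus costs: €2,062,720 + €618,816 = €2,681,536
Cap at €3,478,450: €2,681,536 is within the cap, no reduction.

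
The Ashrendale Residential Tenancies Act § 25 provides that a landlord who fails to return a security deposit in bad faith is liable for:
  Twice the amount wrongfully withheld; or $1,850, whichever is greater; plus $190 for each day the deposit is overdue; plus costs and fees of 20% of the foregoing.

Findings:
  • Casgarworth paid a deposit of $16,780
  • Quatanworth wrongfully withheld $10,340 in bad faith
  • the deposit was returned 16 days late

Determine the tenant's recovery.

$28,464

Doubled: 2 × $10,340 = $20,680
Minimum $1,850: $20,680 meets the minimum, no increase.
Late-return penalty: 16 × $190 = $3,040
Damages plus late penalty: $20,680 + $3,040 = $23,720
Costs and fees: 20% of $23,720 = $4,744
Total recovery: $23,720 + $4,744 = $28,464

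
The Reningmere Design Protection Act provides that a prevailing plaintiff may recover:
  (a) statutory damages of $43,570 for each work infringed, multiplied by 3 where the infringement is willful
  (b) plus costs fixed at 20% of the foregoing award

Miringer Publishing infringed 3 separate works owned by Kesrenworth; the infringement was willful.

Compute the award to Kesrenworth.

$470,556

Statutory damages: 3 × $43,570 = $130,710
Trebled: 3 × $130,710 = $392,130
Costs: 20% of $392,130 = $78,426
Award plus costs: $392,130 + $78,426 = $470,556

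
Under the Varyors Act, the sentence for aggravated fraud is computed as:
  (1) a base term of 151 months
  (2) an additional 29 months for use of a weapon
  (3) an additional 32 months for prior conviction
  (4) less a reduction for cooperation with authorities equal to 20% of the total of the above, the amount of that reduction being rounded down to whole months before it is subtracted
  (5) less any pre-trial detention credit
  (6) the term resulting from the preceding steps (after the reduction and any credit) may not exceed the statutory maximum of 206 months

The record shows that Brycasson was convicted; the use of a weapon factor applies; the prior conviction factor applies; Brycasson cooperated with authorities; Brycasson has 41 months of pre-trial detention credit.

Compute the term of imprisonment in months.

Sentence: 129 months

Use of a weapon enhancement: +29 months
Prior conviction enhancement: +32 months
Adjusted term: 151 months + 29 months + 32 months = 212 months
Cooperation with authorities reduction: 20% of 212 months = 42 months (rounded down)
After reduction: 212 − 42 = 170 months
Less pre-trial detention credit: 170 months − 41 months = 129 months
Cap at 206 months: 129 months is within the cap, no reduction.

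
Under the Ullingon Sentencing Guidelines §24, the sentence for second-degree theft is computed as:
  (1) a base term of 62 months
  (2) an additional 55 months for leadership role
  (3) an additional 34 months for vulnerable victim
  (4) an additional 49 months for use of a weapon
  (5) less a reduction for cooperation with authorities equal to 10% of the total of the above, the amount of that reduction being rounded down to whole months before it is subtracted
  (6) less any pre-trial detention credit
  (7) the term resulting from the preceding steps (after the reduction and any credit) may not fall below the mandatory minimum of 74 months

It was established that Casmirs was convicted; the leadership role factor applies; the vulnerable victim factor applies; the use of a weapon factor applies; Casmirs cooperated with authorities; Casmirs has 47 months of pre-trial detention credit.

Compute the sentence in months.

Leadership role enhancement: +55 months
Vulnerable victim enhancement: +34 months
Use of a weapon enhancement: +49 months
Adjusted term: 62 months + 55 months + 34 months + 49 months = 200 months
Cooperation with authorities reduction: 10% of 200 months = 20 months (rounded down)
After reduction: 200 − 20 = 180 months
Less pre-trial detention credit: 180 months − 47 months = 133 months
Minimum 74 months: 133 months meets the minimum, no increase.

133 months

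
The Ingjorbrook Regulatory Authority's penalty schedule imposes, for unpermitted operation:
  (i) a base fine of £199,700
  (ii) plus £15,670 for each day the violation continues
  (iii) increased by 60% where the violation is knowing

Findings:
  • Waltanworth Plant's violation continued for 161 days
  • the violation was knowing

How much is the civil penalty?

Per-day component: 161 × £15,670 = £2,522,870
Base plus per-day: £199,700 + £2,522,870 = £2,722,570
Enhancement: 60% of £2,722,570 = £1,633,542
Enhanced fine: £2,722,570 + £1,633,542 = £4,356,112

£4,356,112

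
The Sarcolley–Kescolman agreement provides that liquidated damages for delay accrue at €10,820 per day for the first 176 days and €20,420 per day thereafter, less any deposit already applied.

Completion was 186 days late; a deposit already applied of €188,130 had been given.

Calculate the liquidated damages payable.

First 176 days: 176 × €10,820 = €1,904,320
Remaining days: (186 − 176) × €20,420 = €204,200
Accrued per-day damages: €1,904,320 + €204,200 = €2,108,520
Less deposit already applied: €2,108,520 − €188,130 = €1,920,390

€1,920,390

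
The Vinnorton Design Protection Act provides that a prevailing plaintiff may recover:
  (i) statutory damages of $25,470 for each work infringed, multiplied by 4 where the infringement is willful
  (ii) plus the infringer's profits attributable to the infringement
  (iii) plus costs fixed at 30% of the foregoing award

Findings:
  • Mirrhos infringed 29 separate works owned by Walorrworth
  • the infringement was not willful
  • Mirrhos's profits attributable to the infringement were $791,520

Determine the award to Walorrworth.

Statutory damages: 29 × $25,470 = $738,630
Infringement not willful: no ×4 enhancement.
Combined award: $738,630 + $791,520 = $1,530,150
Costs: 30% of $1,530,150 = $459,045
Award plus costs: $1,530,150 + $459,045 = $1,989,195

$1,989,195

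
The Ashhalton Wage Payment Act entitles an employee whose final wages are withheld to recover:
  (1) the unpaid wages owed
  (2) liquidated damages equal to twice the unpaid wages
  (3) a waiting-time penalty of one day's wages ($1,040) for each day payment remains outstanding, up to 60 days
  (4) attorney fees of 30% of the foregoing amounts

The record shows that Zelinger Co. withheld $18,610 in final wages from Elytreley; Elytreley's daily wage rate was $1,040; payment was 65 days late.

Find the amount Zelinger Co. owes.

Doubled: 2 × $18,610 = $37,220
Penalty days: min(65, 60) = 60
Waiting-time penalty: 60 × $1,040 = $62,400
Subtotal: $18,610 + $37,220 + $62,400 = $118,230
Attorney fees: 30% of $118,230 = $35,469
Total award: $118,230 + $35,469 = $153,699

$153,699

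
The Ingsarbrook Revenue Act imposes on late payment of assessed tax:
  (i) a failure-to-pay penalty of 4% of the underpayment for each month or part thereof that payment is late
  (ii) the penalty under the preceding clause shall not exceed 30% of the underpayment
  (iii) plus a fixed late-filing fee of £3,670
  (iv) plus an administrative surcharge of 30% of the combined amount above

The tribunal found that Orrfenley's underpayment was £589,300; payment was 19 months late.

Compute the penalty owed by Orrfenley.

£234,598

Accrued rate: 4% × 19 = 76%, capped at 30% → 30%
Failure-to-pay penalty: 30% of £589,300 = £176,790
Penalty before surcharge: £176,790 + £3,670 = £180,460
Administrative surcharge: 30% of £180,460 = £54,138
Total penalty: £180,460 + £54,138 = £234,598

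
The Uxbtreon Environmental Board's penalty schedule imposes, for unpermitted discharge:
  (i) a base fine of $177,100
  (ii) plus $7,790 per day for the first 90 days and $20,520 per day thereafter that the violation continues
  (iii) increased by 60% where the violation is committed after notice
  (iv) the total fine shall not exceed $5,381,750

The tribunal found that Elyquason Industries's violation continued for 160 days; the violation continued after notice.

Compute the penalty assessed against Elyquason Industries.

First 90 days: 90 × $7,790 = $701,100
Remaining days: (160 − 90) × $20,520 = $1,436,400
Per-day component: $701,100 + $1,436,400 = $2,137,500
Base plus per-day: $177,100 + $2,137,500 = $2,314,600
Enhancement: 60% of $2,314,600 = $1,388,760
Enhanced fine: $2,314,600 + $1,388,760 = $3,703,360
Cap at $5,381,750: $3,703,360 is within the cap, no reduction.

$3,703,360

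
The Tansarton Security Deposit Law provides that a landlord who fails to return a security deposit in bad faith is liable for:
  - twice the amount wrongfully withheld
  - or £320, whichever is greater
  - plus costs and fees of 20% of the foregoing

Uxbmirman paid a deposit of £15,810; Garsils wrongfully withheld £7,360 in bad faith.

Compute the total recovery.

£17,664

Doubled: 2 × £7,360 = £14,720
Minimum £320: £14,720 meets the minimum, no increase.
Costs and fees: 20% of £14,720 = £2,944
Total recovery: £14,720 + £2,944 = £17,664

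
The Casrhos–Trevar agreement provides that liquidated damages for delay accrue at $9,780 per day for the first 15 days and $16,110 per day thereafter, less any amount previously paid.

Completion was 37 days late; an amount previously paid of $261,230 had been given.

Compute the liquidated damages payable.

$239,890

First 15 days: 15 × $9,780 = $146,700
Remaining days: (37 − 15) × $16,110 = $354,420
Accrued per-day damages: $146,700 + $354,420 = $501,120
Less amount previously paid: $501,120 − $261,230 = $239,890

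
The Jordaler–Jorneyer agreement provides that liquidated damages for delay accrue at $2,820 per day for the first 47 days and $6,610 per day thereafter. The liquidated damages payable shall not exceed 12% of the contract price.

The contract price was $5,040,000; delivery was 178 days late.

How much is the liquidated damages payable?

First 47 days: 47 × $2,820 = $132,540
Remaining days: (178 − 47) × $6,610 = $865,910
Accrued per-day damages: $132,540 + $865,910 = $998,450
Cap: 12% of $5,040,000 = $604,800
Cap at $604,800: $998,450 exceeds the cap → $604,800

$604,800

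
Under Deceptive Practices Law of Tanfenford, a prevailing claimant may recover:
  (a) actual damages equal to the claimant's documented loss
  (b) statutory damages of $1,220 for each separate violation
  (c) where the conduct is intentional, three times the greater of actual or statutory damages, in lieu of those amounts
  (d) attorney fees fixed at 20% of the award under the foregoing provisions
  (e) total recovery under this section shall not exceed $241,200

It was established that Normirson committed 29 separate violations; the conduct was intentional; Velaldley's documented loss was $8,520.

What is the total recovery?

Statutory damages: 29 × $1,220 = $35,380
Greater of actual damages ($8,520) or statutory damages ($35,380): $35,380
Trebled: 3 × $35,380 = $106,140
Attorney fees: 20% of $106,140 = $21,228
Total before cap: $106,140 + $21,228 = $127,368
Cap at $241,200: $127,368 is within the cap, no reduction.

$127,368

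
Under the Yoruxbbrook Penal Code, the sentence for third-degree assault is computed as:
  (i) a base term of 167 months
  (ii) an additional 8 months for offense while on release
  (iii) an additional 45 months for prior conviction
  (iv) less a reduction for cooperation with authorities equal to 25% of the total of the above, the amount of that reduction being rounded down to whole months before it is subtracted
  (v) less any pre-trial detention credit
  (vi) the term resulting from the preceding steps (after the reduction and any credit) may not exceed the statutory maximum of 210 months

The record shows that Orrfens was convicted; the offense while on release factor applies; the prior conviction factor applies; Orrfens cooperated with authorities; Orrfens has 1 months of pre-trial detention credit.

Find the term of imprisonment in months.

164 months

Offense while on release enhancement: +8 months
Prior conviction enhancement: +45 months
Adjusted term: 167 months + 8 months + 45 months = 220 months
Cooperation with authorities reduction: 25% of 220 months = 55 months (rounded down)
After reduction: 220 − 55 = 165 months
Less pre-trial detention credit: 165 months − 1 months = 164 months
Cap at 210 months: 164 months is within the cap, no reduction.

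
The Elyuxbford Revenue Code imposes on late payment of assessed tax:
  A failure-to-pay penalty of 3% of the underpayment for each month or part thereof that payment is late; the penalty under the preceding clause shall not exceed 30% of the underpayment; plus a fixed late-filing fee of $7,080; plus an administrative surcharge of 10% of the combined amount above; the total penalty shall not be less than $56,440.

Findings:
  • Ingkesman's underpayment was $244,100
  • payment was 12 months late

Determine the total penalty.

Accrued rate: 3% × 12 = 36%, capped at 30% → 30%
Failure-to-pay penalty: 30% of $244,100 = $73,230
Penalty before surcharge: $73,230 + $7,080 = $80,310
Administrative surcharge: 10% of $80,310 = $8,031
Total penalty: $80,310 + $8,031 = $88,341
Minimum $56,440: $88,341 meets the minimum, no increase.

$88,341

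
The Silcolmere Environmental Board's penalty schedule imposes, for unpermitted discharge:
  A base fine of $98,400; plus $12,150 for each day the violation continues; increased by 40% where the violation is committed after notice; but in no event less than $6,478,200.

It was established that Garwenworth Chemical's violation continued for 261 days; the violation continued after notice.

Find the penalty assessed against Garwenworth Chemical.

$6,478,200

Per-day component: 261 × $12,150 = $3,171,150
Base plus per-day: $98,400 + $3,171,150 = $3,269,550
Enhancement: 40% of $3,269,550 = $1,307,820
Enhanced fine: $3,269,550 + $1,307,820 = $4,577,370
Minimum $6,478,200: $4,577,370 is below the minimum → $6,478,200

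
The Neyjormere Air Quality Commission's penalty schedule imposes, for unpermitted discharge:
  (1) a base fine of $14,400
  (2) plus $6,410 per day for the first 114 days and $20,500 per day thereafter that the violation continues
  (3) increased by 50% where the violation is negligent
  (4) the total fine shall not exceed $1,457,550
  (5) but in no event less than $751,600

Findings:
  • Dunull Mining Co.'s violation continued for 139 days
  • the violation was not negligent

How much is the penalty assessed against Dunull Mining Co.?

First 114 days: 114 × $6,410 = $730,740
Remaining days: (139 − 114) × $20,500 = $512,500
Per-day component: $730,740 + $512,500 = $1,243,240
Base plus per-day: $14,400 + $1,243,240 = $1,257,640
The violation was not negligent: no 50% increase.
Cap at $1,457,550: $1,257,640 is within the cap, no reduction.
Minimum $751,600: $1,257,640 meets the minimum, no increase.

$1,257,640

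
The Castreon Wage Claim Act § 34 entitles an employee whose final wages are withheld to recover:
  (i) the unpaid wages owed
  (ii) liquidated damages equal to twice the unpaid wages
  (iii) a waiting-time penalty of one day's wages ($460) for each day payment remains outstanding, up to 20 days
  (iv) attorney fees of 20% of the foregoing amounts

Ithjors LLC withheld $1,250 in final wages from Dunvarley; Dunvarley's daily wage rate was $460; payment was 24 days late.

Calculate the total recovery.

Doubled: 2 × $1,250 = $2,500
Penalty days: min(24, 20) = 20
Waiting-time penalty: 20 × $460 = $9,200
Subtotal: $1,250 + $2,500 + $9,200 = $12,950
Attorney fees: 20% of $12,950 = $2,590
Total award: $12,950 + $2,590 = $15,540

$15,540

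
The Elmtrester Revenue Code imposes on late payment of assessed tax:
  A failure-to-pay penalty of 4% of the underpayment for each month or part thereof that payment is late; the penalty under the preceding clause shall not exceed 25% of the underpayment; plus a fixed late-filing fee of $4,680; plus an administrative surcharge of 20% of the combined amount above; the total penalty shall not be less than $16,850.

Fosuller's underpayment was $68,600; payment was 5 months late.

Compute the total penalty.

Accrued rate: 4% × 5 = 20%, capped at 25% → 20%
Failure-to-pay penalty: 20% of $68,600 = $13,720
Penalty before surcharge: $13,720 + $4,680 = $18,400
Administrative surcharge: 20% of $18,400 = $3,680
Total penalty: $18,400 + $3,680 = $22,080
Minimum $16,850: $22,080 meets the minimum, no increase.

$22,080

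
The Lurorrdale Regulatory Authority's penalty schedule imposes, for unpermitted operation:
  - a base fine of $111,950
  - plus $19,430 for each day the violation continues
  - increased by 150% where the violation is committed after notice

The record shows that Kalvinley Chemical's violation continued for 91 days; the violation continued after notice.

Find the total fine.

$4,700,200

Per-day component: 91 × $19,430 = $1,768,130
Base plus per-day: $111,950 + $1,768,130 = $1,880,080
Enhancement: 150% of $1,880,080 = $2,820,120
Enhanced fine: $1,880,080 + $2,820,120 = $4,700,200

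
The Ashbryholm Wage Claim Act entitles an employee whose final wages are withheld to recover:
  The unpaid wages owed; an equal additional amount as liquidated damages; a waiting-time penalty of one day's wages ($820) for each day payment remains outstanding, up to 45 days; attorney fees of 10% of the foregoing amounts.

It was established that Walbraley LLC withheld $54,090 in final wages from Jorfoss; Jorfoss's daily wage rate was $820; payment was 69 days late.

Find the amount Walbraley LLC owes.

$159,588

Liquidated damages (equal amount): $54,090
Penalty days: min(69, 45) = 45
Waiting-time penalty: 45 × $820 = $36,900
Subtotal: $54,090 + $54,090 + $36,900 = $145,080
Attorney fees: 10% of $145,080 = $14,508
Total award: $145,080 + $14,508 = $159,588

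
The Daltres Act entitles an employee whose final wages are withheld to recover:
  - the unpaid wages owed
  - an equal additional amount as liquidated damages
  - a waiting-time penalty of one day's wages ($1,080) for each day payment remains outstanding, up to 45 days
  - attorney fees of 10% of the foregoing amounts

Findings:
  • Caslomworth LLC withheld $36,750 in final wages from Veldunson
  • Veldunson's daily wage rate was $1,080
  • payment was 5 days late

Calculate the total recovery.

Liquidated damages (equal amount): $36,750
Penalty days: min(5, 45) = 5
Waiting-time penalty: 5 × $1,080 = $5,400
Subtotal: $36,750 + $36,750 + $5,400 = $78,900
Attorney fees: 10% of $78,900 = $7,890
Total award: $78,900 + $7,890 = $86,790

$86,790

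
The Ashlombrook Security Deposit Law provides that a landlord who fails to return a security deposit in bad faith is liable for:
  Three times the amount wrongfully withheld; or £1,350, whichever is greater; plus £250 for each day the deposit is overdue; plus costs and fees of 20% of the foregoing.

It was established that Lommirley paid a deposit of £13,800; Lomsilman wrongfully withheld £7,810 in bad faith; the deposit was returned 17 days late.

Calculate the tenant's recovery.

Trebled: 3 × £7,810 = £23,430
Minimum £1,350: £23,430 meets the minimum, no increase.
Late-return penalty: 17 × £250 = £4,250
Damages plus late penalty: £23,430 + £4,250 = £27,680
Costs and fees: 20% of £27,680 = £5,536
Total recovery: £27,680 + £5,536 = £33,216

£33,216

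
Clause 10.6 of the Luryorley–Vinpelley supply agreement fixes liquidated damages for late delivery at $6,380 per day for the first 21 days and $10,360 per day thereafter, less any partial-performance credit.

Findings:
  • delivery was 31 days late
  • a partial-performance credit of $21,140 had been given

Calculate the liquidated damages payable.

$216,440

First 21 days: 21 × $6,380 = $133,980
Remaining days: (31 − 21) × $10,360 = $103,600
Accrued per-day damages: $133,980 + $103,600 = $237,580
Less partial-performance credit: $237,580 − $21,140 = $216,440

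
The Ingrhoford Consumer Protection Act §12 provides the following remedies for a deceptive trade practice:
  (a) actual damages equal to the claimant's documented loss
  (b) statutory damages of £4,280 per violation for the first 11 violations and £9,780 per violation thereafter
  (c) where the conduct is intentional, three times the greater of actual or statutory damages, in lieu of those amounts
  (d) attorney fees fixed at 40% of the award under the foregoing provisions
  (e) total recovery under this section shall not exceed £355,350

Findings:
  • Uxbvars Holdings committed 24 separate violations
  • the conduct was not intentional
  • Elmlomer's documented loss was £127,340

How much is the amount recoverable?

£355,350

First 11 violations: 11 × £4,280 = £47,080
Remaining violations: (24 − 11) × £9,780 = £127,140
Statutory damages: £47,080 + £127,140 = £174,220
Conduct not intentional: the in-lieu enhancement does not apply.
Actual plus statutory damages: £127,340 + £174,220 = £301,560
Attorney fees: 40% of £301,560 = £120,624
Total before cap: £301,560 + £120,624 = £422,184
Cap at £355,350: £422,184 exceeds the cap → £355,350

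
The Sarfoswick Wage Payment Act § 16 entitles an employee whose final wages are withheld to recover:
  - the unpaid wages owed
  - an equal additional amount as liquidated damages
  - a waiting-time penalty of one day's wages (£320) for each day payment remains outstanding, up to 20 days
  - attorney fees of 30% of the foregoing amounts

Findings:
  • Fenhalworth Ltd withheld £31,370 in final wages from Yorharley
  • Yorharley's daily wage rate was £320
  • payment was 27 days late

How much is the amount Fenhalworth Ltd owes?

£89,882

Liquidated damages (equal amount): £31,370
Penalty days: min(27, 20) = 20
Waiting-time penalty: 20 × £320 = £6,400
Subtotal: £31,370 + £31,370 + £6,400 = £69,140
Attorney fees: 30% of £69,140 = £20,742
Total award: £69,140 + £20,742 = £89,882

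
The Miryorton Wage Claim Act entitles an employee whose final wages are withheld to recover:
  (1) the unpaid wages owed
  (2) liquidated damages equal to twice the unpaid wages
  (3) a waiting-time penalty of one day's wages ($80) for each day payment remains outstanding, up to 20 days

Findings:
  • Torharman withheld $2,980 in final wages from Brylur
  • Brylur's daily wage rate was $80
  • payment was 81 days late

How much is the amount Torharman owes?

Doubled: 2 × $2,980 = $5,960
Penalty days: min(81, 20) = 20
Waiting-time penalty: 20 × $80 = $1,600
Total award: $2,980 + $5,960 + $1,600 = $10,540

Total award: $10,540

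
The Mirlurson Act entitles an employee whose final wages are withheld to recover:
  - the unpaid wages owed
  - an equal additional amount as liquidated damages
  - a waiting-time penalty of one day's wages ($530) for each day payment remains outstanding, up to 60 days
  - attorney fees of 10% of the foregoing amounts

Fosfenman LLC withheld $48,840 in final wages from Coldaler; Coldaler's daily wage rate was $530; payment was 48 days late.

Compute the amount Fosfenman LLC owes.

Liquidated damages (equal amount): $48,840
Penalty days: min(48, 60) = 48
Waiting-time penalty: 48 × $530 = $25,440
Subtotal: $48,840 + $48,840 + $25,440 = $123,120
Attorney fees: 10% of $123,120 = $12,312
Total award: $123,120 + $12,312 = $135,432

Total award: $135,432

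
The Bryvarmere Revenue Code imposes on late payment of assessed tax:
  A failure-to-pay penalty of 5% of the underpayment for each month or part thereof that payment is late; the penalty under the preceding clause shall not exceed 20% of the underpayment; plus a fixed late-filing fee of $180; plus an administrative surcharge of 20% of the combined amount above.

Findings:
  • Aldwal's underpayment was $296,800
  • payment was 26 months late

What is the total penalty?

Accrued rate: 5% × 26 = 130%, capped at 20% → 20%
Failure-to-pay penalty: 20% of $296,800 = $59,360
Penalty before surcharge: $59,360 + $180 = $59,540
Administrative surcharge: 20% of $59,540 = $11,908
Total penalty: $59,540 + $11,908 = $71,448

$71,448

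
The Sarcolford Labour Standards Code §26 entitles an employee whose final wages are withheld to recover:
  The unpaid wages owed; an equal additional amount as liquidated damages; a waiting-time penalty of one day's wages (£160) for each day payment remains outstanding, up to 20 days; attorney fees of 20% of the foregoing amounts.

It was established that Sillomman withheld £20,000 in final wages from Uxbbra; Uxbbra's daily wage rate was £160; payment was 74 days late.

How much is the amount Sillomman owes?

Liquidated damages (equal amount): £20,000
Penalty days: min(74, 20) = 20
Waiting-time penalty: 20 × £160 = £3,200
Subtotal: £20,000 + £20,000 + £3,200 = £43,200
Attorney fees: 20% of £43,200 = £8,640
Total award: £43,200 + £8,640 = £51,840

Total award: £51,840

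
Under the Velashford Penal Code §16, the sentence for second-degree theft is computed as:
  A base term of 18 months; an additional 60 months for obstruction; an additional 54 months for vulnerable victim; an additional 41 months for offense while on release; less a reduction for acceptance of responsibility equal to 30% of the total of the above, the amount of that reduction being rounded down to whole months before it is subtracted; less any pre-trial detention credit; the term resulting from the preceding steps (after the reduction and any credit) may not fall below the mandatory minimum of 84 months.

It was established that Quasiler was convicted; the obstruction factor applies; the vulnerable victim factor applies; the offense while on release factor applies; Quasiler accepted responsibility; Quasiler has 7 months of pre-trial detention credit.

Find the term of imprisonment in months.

Sentence: 115 months

Obstruction enhancement: +60 months
Vulnerable victim enhancement: +54 months
Offense while on release enhancement: +41 months
Adjusted term: 18 months + 60 months + 54 months + 41 months = 173 months
Acceptance of responsibility reduction: 30% of 173 months = 51 months (rounded down)
After reduction: 173 − 51 = 122 months
Less pre-trial detention credit: 122 months − 7 months = 115 months
Minimum 84 months: 115 months meets the minimum, no increase.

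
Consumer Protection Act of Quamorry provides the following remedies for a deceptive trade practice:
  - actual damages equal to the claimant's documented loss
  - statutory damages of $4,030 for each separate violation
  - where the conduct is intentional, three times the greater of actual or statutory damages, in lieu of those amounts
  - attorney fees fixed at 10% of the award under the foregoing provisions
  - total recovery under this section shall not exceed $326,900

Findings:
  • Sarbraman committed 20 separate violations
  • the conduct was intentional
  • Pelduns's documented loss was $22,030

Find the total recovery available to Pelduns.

Total recovery: $265,980

Statutory damages: 20 × $4,030 = $80,600
Greater of actual damages ($22,030) or statutory damages ($80,600): $80,600
Trebled: 3 × $80,600 = $241,800
Attorney fees: 10% of $241,800 = $24,180
Total before cap: $241,800 + $24,180 = $265,980
Cap at $326,900: $265,980 is within the cap, no reduction.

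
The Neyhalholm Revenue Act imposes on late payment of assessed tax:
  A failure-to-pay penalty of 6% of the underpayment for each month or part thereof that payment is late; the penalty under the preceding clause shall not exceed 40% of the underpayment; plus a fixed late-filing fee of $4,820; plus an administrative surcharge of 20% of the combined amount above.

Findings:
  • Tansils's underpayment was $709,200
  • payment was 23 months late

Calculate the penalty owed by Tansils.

$346,200

Accrued rate: 6% × 23 = 138%, capped at 40% → 40%
Failure-to-pay penalty: 40% of $709,200 = $283,680
Penalty before surcharge: $283,680 + $4,820 = $288,500
Administrative surcharge: 20% of $288,500 = $57,700
Total penalty: $288,500 + $57,700 = $346,200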